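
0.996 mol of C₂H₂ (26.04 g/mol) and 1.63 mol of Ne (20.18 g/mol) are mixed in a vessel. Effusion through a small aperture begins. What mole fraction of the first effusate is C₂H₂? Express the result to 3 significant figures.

0.350

Each component's effusion rate ∝ (its partial pressure)·(1/√M) ∝ n_i/√M_i.
x_C₂H₂(eff) = (n_C₂H₂/√M_C₂H₂) / (n_C₂H₂/√M_C₂H₂ + n_Ne/√M_Ne)
= (0.996/√26.04) / (0.996/√26.04 + 1.63/√20.18) = 0.1952/(0.1952 + 0.3628) = 0.350.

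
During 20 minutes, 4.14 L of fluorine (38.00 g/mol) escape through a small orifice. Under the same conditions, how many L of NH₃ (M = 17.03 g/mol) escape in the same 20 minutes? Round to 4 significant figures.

From Graham's law, rate_NH₃/rate_F₂ = √(M_F₂/M_NH₃) = √(38.00/17.03) = √2.231 = 1.494.
So the volume for NH₃ is 4.14 × 1.494 = 6.184 L.

6.184 L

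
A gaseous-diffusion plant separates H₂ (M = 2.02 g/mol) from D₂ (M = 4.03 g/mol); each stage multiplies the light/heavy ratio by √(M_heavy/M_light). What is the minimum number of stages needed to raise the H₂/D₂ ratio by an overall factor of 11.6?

8

With α = √(4.03/2.02) per stage, ln α = ½ ln(1.99505) = 0.3453.
Need α^N ≥ 11.6 ⇒ N ≥ ln(11.6) / ln α = 2.451 / 0.3453 = 7.10.
So at least 8 stages are needed.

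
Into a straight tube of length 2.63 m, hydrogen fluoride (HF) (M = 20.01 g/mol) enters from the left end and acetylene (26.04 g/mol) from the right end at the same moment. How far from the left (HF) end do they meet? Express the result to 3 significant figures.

1.40 m

The fronts meet when d_HF + d_C₂H₂ = L with d_HF/d_C₂H₂ = √(M_C₂H₂/M_HF) (Graham's law). Here √(M_C₂H₂/M_HF) = √(26.04/20.01) = 1.141.
With d_HF + d_C₂H₂ = 2.63 m, d_C₂H₂ = 2.63/(1 + 1.141) = 1.229 m.
d_HF = 2.63 − 1.229 = 1.40 m.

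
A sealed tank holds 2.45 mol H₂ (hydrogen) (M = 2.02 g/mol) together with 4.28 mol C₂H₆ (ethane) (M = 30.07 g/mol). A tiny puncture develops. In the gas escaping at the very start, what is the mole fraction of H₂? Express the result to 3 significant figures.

0.688

Rate_i ∝ x_i/√M_i (Graham's law weighted by mole fraction), so the effusate composition follows n_i/√M_i.
x_H₂(eff) = (n_H₂/√M_H₂) / (n_H₂/√M_H₂ + n_C₂H₆/√M_C₂H₆)
= (2.45/√2.02) / (2.45/√2.02 + 4.28/√30.07) = 1.724/(1.724 + 0.7805) = 0.688.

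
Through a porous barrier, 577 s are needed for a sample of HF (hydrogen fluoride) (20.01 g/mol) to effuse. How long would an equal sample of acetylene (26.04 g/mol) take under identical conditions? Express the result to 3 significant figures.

658 s

From Graham's law, t_C₂H₂/t_HF = √(M_C₂H₂/M_HF) = √(26.04/20.01) = √1.301 = 1.141.
So the time for C₂H₂ is 577 × 1.141 = 658 s.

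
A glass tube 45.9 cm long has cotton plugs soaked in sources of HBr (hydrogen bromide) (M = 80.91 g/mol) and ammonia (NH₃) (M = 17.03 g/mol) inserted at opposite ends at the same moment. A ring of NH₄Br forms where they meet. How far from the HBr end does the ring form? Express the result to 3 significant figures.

14.4 cm

Distances travelled in equal time are proportional to diffusion rates, so d_HBr/d_NH₃ = √(M_NH₃/M_HBr) = √(17.03/80.91) = 0.4588.
With d_HBr + d_NH₃ = 45.9 cm, d_NH₃ = 45.9/(1 + 0.4588) = 31.46 cm.
d_HBr = 45.9 − 31.46 = 14.4 cm.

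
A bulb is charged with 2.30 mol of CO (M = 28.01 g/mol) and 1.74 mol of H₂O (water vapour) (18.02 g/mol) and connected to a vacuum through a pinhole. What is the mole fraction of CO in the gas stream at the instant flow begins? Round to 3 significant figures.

Each component's effusion rate ∝ (its partial pressure)·(1/√M) ∝ n_i/√M_i.
So x_CO in the escaping gas = (n_CO/√M_CO) / Σ(n_i/√M_i)
= (2.30/√28.01) / (2.30/√28.01 + 1.74/√18.02) = 0.4346/(0.4346 + 0.4099) = 0.515.

0.515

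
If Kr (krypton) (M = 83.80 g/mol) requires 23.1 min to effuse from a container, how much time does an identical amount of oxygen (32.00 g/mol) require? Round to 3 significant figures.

14.3 min

By Graham's law, t_O₂/t_Kr = √(M_O₂/M_Kr) = √(32.00/83.80) = √0.3819 = 0.6179.
So the time for O₂ is 23.1 × 0.6179 = 14.3 min.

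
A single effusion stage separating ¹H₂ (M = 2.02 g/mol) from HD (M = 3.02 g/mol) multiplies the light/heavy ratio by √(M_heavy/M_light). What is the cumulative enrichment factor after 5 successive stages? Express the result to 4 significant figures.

After 5 stages the ratio has grown by (√(3.02/2.02))^5 = (3.02/2.02)^(5/2).
= 1.49505^(5/2) = 2.733.

2.733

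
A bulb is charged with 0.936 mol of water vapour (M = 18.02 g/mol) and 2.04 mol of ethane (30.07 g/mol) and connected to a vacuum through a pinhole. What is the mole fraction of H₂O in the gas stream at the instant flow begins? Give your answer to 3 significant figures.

0.372

Effusion rate of each component ∝ n_i/√M_i (partial pressure × 1/√M).
So x_H₂O in the escaping gas = (n_H₂O/√M_H₂O) / Σ(n_i/√M_i)
= (0.936/√18.02) / (0.936/√18.02 + 2.04/√30.07) = 0.2205/(0.2205 + 0.3720) = 0.372.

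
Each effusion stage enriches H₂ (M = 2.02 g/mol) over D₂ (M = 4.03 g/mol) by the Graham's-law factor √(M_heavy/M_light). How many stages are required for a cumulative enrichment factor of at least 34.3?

Single-stage factor α = √(4.03/2.02), so ln α = ½ ln(1.99505) = 0.3453.
Need α^N ≥ 34.3 ⇒ N ≥ ln(34.3) / ln α = 3.535 / 0.3453 = 10.24.
Rounding up, N = 11 stages.

11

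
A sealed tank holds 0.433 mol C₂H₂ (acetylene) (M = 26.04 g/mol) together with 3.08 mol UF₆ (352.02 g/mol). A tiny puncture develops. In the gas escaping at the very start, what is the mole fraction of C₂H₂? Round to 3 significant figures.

0.341

Each component's effusion rate ∝ (its partial pressure)·(1/√M) ∝ n_i/√M_i.
Mole fraction of C₂H₂ in the effusate = (n_C₂H₂/√M_C₂H₂) / (n_C₂H₂/√M_C₂H₂ + n_UF₆/√M_UF₆)
= (0.433/√26.04) / (0.433/√26.04 + 3.08/√352.02) = 0.08485/(0.08485 + 0.1642) = 0.341.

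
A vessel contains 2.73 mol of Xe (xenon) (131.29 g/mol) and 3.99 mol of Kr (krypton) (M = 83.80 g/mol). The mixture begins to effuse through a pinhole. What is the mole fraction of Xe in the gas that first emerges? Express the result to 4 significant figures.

Effusion rate of each component ∝ n_i/√M_i (partial pressure × 1/√M).
So x_Xe in the escaping gas = (n_Xe/√M_Xe) / Σ(n_i/√M_i)
= (2.73/√131.29) / (2.73/√131.29 + 3.99/√83.80) = 0.2383/(0.2383 + 0.4359) = 0.3534.

0.3534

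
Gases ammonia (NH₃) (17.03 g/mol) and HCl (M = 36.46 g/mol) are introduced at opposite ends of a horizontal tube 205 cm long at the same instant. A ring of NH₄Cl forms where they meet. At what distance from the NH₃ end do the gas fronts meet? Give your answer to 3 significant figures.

122 cm

In equal time, each gas travels a distance ∝ its rate ∝ 1/√M, so d_NH₃/d_HCl = √(M_HCl/M_NH₃) = √(36.46/17.03) = 1.463.
With d_NH₃ + d_HCl = 205 cm, d_HCl = 205/(1 + 1.463) = 83.23 cm.
d_NH₃ = 205 − 83.23 = 122 cm.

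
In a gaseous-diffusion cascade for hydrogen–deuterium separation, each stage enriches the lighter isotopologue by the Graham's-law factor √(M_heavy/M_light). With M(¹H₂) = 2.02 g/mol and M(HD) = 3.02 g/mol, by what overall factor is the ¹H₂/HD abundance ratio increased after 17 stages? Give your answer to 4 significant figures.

Each stage multiplies the ratio by α = √(3.02/2.02), so after 17 stages the overall factor is α^17 = (3.02/2.02)^(17/2).
= 1.49505^(17/2) = 30.52.

30.52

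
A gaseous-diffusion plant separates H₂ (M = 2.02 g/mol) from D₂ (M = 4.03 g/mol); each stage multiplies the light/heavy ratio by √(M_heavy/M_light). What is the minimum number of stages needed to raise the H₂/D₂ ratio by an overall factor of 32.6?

Single-stage factor α = √(4.03/2.02), so ln α = ½ ln(1.99505) = 0.3453.
Need α^N ≥ 32.6 ⇒ N ≥ ln(32.6) / ln α = 3.484 / 0.3453 = 10.09.
Minimum whole number of stages: N = 11.

11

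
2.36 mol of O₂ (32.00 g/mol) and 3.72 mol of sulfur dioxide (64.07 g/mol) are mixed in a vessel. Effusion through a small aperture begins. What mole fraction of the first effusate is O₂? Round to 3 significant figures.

Each component's effusion rate ∝ (its partial pressure)·(1/√M) ∝ n_i/√M_i.
Mole fraction of O₂ in the effusate = (n_O₂/√M_O₂) / (n_O₂/√M_O₂ + n_SO₂/√M_SO₂)
= (2.36/√32.00) / (2.36/√32.00 + 3.72/√64.07) = 0.4172/(0.4172 + 0.4647) = 0.473.

0.473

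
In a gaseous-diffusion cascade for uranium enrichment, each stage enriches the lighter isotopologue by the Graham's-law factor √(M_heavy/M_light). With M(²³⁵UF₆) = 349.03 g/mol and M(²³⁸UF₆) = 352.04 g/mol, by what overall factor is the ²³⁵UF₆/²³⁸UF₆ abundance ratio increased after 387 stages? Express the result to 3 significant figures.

Each stage multiplies the ratio by α = √(352.04/349.03), so after 387 stages the overall factor is α^387 = (352.04/349.03)^(387/2).
= 1.00862^(387/2) = 5.27.

5.27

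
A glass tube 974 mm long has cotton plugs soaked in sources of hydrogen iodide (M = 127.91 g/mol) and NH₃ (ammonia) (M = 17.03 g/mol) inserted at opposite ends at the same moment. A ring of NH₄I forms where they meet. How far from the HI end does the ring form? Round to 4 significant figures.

260.4 mm

Distances travelled in equal time are proportional to diffusion rates, so d_HI/d_NH₃ = √(M_NH₃/M_HI) = √(17.03/127.91) = 0.3649.
With d_HI + d_NH₃ = 974 mm, d_NH₃ = 974/(1 + 0.3649) = 713.6 mm.
d_HI = 974 − 713.6 = 260.4 mm.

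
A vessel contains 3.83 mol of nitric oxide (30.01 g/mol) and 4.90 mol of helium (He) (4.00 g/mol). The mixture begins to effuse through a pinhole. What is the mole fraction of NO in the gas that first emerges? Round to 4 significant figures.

0.2220

The effusion rate of species i is ∝ p_i/√M_i ∝ n_i/√M_i.
x_NO(eff) = (n_NO/√M_NO) / (n_NO/√M_NO + n_He/√M_He)
= (3.83/√30.01) / (3.83/√30.01 + 4.90/√4.00) = 0.6991/(0.6991 + 2.450) = 0.2220.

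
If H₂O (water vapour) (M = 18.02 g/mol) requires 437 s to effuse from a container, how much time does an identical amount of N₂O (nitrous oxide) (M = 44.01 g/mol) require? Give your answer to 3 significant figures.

683 s

Since effusion rate ∝ 1/√M, t_N₂O/t_H₂O = √(M_N₂O/M_H₂O) = √(44.01/18.02) = √2.442 = 1.563.
So the time for N₂O is 437 × 1.563 = 683 s.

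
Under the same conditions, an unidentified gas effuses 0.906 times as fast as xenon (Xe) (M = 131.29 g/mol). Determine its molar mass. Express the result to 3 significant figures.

Graham's law gives rate_X/rate_Xe = √(M_Xe/M_X).
0.906 = √(131.29/M_X)
M_X = 131.29 / 0.906² = 131.29 / 0.8208 = 160 g/mol

160 g/mol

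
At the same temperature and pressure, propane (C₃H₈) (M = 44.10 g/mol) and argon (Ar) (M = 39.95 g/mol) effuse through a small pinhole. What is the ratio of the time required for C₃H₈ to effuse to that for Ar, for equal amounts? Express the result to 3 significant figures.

1.05

By Graham's law, t_C₃H₈/t_Ar = √(M_C₃H₈/M_Ar) = √(44.10/39.95) = √1.104 = 1.05.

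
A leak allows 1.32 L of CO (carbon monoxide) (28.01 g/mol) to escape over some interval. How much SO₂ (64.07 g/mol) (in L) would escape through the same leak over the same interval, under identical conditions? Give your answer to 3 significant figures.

0.873 L

From Graham's law, rate_SO₂/rate_CO = √(M_CO/M_SO₂) = √(28.01/64.07) = √0.4372 = 0.6612.
So the volume for SO₂ is 1.32 × 0.6612 = 0.873 L.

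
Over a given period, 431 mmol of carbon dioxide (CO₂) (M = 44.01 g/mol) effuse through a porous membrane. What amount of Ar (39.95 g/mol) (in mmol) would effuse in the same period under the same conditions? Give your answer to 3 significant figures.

452 mmol

From Graham's law, rate_Ar/rate_CO₂ = √(M_CO₂/M_Ar) = √(44.01/39.95) = √1.102 = 1.050.
So the amount for Ar is 431 × 1.050 = 452 mmol.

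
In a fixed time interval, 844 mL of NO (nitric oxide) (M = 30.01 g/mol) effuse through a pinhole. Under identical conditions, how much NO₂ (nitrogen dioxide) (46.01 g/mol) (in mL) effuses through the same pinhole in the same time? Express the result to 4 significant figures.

From Graham's law, rate_NO₂/rate_NO = √(M_NO/M_NO₂) = √(30.01/46.01) = √0.6522 = 0.8076.
So the volume for NO₂ is 844 × 0.8076 = 681.6 mL.

681.6 mL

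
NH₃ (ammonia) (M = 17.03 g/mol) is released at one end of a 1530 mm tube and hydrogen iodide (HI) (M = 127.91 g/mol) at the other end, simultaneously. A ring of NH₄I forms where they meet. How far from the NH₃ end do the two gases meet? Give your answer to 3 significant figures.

1120 mm

In equal time, each gas travels a distance ∝ its rate ∝ 1/√M, so d_NH₃/d_HI = √(M_HI/M_NH₃) = √(127.91/17.03) = 2.741.
With d_NH₃ + d_HI = 1530 mm, d_HI = 1530/(1 + 2.741) = 409.0 mm.
d_NH₃ = 1530 − 409.0 = 1120 mm.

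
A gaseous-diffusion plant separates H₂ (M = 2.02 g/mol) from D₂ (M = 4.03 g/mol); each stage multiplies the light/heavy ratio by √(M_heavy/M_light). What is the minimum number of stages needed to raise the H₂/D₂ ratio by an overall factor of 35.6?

11

Single-stage factor α = √(4.03/2.02), so ln α = ½ ln(1.99505) = 0.3453.
Need α^N ≥ 35.6 ⇒ N ≥ ln(35.6) / ln α = 3.572 / 0.3453 = 10.34.
So at least 11 stages are needed.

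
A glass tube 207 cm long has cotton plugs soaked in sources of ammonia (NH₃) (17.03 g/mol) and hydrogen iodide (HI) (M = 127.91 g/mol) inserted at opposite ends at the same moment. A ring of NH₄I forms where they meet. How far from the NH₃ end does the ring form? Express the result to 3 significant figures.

The fronts meet when d_NH₃ + d_HI = L with d_NH₃/d_HI = √(M_HI/M_NH₃) (Graham's law). Here √(M_HI/M_NH₃) = √(127.91/17.03) = 2.741.
With d_NH₃ + d_HI = 207 cm, d_HI = 207/(1 + 2.741) = 55.34 cm.
d_NH₃ = 207 − 55.34 = 152 cm.

152 cm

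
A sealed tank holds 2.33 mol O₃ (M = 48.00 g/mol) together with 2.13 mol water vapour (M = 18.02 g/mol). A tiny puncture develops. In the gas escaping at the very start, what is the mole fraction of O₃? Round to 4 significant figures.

0.4013

Effusion rate of each component ∝ n_i/√M_i (partial pressure × 1/√M).
x_O₃(eff) = (n_O₃/√M_O₃) / (n_O₃/√M_O₃ + n_H₂O/√M_H₂O)
= (2.33/√48.00) / (2.33/√48.00 + 2.13/√18.02) = 0.3363/(0.3363 + 0.5018) = 0.4013.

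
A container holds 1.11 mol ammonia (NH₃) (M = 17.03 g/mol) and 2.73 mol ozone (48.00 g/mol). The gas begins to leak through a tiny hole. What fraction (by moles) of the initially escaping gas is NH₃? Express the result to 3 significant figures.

Rate_i ∝ x_i/√M_i (Graham's law weighted by mole fraction), so the effusate composition follows n_i/√M_i.
x_NH₃(eff) = (n_NH₃/√M_NH₃) / (n_NH₃/√M_NH₃ + n_O₃/√M_O₃)
= (1.11/√17.03) / (1.11/√17.03 + 2.73/√48.00) = 0.2690/(0.2690 + 0.3940) = 0.406.

0.406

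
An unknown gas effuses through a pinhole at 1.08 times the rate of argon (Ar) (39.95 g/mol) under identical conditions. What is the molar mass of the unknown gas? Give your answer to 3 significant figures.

From Graham's law, rate_X/rate_Ar = √(M_Ar/M_X).
1.08 = √(39.95/M_X)
M_X = 39.95 / 1.08² = 39.95 / 1.166 = 34.3 g/mol

34.3 g/mol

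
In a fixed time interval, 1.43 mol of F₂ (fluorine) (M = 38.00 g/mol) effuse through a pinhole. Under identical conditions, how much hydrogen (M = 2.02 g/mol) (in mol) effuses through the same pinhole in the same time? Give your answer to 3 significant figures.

6.20 mol

Since effusion rate ∝ 1/√M, rate_H₂/rate_F₂ = √(M_F₂/M_H₂) = √(38.00/2.02) = √18.81 = 4.337.
So the amount for H₂ is 1.43 × 4.337 = 6.20 mol.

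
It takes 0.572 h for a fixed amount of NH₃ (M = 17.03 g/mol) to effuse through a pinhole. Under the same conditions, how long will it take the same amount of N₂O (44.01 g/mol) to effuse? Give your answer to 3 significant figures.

Since effusion rate ∝ 1/√M, t_N₂O/t_NH₃ = √(M_N₂O/M_NH₃) = √(44.01/17.03) = √2.584 = 1.608.
So the time for N₂O is 0.572 × 1.608 = 0.920 h.

0.920 h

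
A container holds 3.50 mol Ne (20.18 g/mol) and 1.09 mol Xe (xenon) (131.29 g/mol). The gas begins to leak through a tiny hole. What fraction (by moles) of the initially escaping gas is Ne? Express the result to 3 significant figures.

Rate_i ∝ x_i/√M_i (Graham's law weighted by mole fraction), so the effusate composition follows n_i/√M_i.
Mole fraction of Ne in the effusate = (n_Ne/√M_Ne) / (n_Ne/√M_Ne + n_Xe/√M_Xe)
= (3.50/√20.18) / (3.50/√20.18 + 1.09/√131.29) = 0.7791/(0.7791 + 0.09513) = 0.891.

0.891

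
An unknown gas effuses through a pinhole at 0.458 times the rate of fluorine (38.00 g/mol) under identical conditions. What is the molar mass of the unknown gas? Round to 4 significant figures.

181.2 g/mol

Since effusion rate ∝ 1/√M, rate_X/rate_F₂ = √(M_F₂/M_X).
0.458 = √(38.00/M_X)
M_X = 38.00 / 0.458² = 38.00 / 0.2098 = 181.2 g/mol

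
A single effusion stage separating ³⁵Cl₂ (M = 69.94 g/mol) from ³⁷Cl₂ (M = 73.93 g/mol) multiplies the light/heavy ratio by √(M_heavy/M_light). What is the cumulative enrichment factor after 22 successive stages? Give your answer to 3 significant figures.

Overall factor = α^22 with α = √(73.93/69.94), i.e. (73.93/69.94)^(22/2).
= 1.05705^11 = 1.84.

1.84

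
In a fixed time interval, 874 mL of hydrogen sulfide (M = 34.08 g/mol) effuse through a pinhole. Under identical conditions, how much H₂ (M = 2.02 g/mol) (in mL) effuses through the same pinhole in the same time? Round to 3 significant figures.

Since effusion rate ∝ 1/√M, rate_H₂/rate_H₂S = √(M_H₂S/M_H₂) = √(34.08/2.02) = √16.87 = 4.107.
So the volume for H₂ is 874 × 4.107 = 3590 mL.

3590 mL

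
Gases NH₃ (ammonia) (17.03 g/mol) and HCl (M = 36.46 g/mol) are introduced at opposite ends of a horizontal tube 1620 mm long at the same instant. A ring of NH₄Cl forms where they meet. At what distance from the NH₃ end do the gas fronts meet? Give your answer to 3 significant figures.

962 mm

In equal time, each gas travels a distance ∝ its rate ∝ 1/√M, so d_NH₃/d_HCl = √(M_HCl/M_NH₃) = √(36.46/17.03) = 1.463.
With d_NH₃ + d_HCl = 1620 mm, d_HCl = 1620/(1 + 1.463) = 657.7 mm.
d_NH₃ = 1620 − 657.7 = 962 mm.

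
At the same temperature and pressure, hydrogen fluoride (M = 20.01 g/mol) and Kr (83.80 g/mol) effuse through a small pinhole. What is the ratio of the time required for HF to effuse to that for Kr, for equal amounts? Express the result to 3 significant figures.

0.489

Since effusion rate ∝ 1/√M, t_HF/t_Kr = √(M_HF/M_Kr) = √(20.01/83.80) = √0.2388 = 0.489.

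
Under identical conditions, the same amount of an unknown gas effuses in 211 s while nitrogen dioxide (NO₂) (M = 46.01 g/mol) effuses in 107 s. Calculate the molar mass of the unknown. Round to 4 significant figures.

178.9 g/mol

Using Graham's law: t_X/t_NO₂ = √(M_X/M_NO₂).
211/107 = 1.972 = √(M_X/46.01)
M_X = 46.01 × 1.972² = 46.01 × 3.889 = 178.9 g/mol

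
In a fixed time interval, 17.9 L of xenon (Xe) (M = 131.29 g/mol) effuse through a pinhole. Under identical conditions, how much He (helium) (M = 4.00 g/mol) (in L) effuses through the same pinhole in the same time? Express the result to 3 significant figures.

103 L

Graham's law gives rate_He/rate_Xe = √(M_Xe/M_He) = √(131.29/4.00) = √32.82 = 5.729.
So the volume for He is 17.9 × 5.729 = 103 L.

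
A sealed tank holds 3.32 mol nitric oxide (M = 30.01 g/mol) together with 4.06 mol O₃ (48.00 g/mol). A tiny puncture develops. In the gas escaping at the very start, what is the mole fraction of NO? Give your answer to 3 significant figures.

Rate_i ∝ x_i/√M_i (Graham's law weighted by mole fraction), so the effusate composition follows n_i/√M_i.
Mole fraction of NO in the effusate = (n_NO/√M_NO) / (n_NO/√M_NO + n_O₃/√M_O₃)
= (3.32/√30.01) / (3.32/√30.01 + 4.06/√48.00) = 0.6060/(0.6060 + 0.5860) = 0.508.

0.508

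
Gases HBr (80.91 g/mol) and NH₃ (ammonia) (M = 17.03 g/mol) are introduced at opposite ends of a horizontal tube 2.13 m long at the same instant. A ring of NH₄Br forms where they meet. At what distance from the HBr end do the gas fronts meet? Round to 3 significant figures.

0.670 m

Graham's law gives d_HBr/d_NH₃ = rate_HBr/rate_NH₃ = √(M_NH₃/M_HBr) = √(17.03/80.91) = 0.4588.
With d_HBr + d_NH₃ = 2.13 m, d_NH₃ = 2.13/(1 + 0.4588) = 1.460 m.
d_HBr = 2.13 − 1.460 = 0.670 m.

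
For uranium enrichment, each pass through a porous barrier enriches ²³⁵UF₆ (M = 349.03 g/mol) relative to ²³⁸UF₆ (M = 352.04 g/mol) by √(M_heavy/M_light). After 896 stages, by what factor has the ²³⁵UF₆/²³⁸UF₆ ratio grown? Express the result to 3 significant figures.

46.8

Each stage multiplies the ratio by α = √(352.04/349.03), so after 896 stages the overall factor is α^896 = (352.04/349.03)^(896/2).
= 1.00862^448 = 46.8.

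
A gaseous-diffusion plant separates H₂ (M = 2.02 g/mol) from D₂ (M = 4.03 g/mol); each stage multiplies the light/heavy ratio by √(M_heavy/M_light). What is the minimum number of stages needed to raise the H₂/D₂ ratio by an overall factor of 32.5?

With α = √(4.03/2.02) per stage, ln α = ½ ln(1.99505) = 0.3453.
Need α^N ≥ 32.5 ⇒ N ≥ ln(32.5) / ln α = 3.481 / 0.3453 = 10.08.
Rounding up, N = 11 stages.

11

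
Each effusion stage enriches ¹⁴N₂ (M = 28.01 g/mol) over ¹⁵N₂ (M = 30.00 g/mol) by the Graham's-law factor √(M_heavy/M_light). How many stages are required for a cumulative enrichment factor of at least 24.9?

Single-stage factor α = √(30.00/28.01), so ln α = ½ ln(1.07105) = 0.03432.
Need α^N ≥ 24.9 ⇒ N ≥ ln(24.9) / ln α = 3.215 / 0.03432 = 93.68.
So at least 94 stages are needed.

94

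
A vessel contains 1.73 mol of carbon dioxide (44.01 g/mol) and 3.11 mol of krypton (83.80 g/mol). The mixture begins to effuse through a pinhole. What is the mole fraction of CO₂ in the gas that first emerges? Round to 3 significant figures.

0.434

Each component's effusion rate ∝ (its partial pressure)·(1/√M) ∝ n_i/√M_i.
x_CO₂(eff) = (n_CO₂/√M_CO₂) / (n_CO₂/√M_CO₂ + n_Kr/√M_Kr)
= (1.73/√44.01) / (1.73/√44.01 + 3.11/√83.80) = 0.2608/(0.2608 + 0.3397) = 0.434.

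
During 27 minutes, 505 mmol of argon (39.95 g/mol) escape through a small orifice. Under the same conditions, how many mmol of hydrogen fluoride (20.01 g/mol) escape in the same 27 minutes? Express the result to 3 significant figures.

Using Graham's law: rate_HF/rate_Ar = √(M_Ar/M_HF) = √(39.95/20.01) = √1.997 = 1.413.
So the amount for HF is 505 × 1.413 = 714 mmol.

714 mmol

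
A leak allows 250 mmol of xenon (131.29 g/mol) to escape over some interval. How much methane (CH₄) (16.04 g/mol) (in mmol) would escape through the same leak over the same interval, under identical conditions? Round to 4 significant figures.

715.2 mmol

From Graham's law, rate_CH₄/rate_Xe = √(M_Xe/M_CH₄) = √(131.29/16.04) = √8.185 = 2.861.
So the amount for CH₄ is 250 × 2.861 = 715.2 mmol.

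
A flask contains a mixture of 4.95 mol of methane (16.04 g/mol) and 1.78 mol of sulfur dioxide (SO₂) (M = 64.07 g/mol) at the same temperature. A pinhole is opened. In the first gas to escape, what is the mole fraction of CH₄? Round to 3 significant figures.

The effusion rate of species i is ∝ p_i/√M_i ∝ n_i/√M_i.
So x_CH₄ in the escaping gas = (n_CH₄/√M_CH₄) / Σ(n_i/√M_i)
= (4.95/√16.04) / (4.95/√16.04 + 1.78/√64.07) = 1.236/(1.236 + 0.2224) = 0.848.

0.848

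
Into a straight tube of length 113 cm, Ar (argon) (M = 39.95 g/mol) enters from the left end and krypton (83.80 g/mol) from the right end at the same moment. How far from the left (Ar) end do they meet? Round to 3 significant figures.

66.8 cm

In equal time, each gas travels a distance ∝ its rate ∝ 1/√M, so d_Ar/d_Kr = √(M_Kr/M_Ar) = √(83.80/39.95) = 1.448.
With d_Ar + d_Kr = 113 cm, d_Kr = 113/(1 + 1.448) = 46.15 cm.
d_Ar = 113 − 46.15 = 66.8 cm.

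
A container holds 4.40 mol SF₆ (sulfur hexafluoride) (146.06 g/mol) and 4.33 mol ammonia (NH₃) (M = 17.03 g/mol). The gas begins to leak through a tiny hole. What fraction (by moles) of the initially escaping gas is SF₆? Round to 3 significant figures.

Effusion rate of each component ∝ n_i/√M_i (partial pressure × 1/√M).
So x_SF₆ in the escaping gas = (n_SF₆/√M_SF₆) / Σ(n_i/√M_i)
= (4.40/√146.06) / (4.40/√146.06 + 4.33/√17.03) = 0.3641/(0.3641 + 1.049) = 0.258.

0.258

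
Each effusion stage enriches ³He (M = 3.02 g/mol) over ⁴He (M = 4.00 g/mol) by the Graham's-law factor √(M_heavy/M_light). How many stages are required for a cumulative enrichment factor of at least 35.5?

26

With α = √(4.00/3.02) per stage, ln α = ½ ln(1.32450) = 0.1405.
Need α^N ≥ 35.5 ⇒ N ≥ ln(35.5) / ln α = 3.570 / 0.1405 = 25.40.
Minimum whole number of stages: N = 26.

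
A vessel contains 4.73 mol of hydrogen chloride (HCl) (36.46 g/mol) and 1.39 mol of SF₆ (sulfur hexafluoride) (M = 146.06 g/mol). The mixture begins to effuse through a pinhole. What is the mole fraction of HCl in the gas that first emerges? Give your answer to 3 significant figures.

0.872

Effusion rate of each component ∝ n_i/√M_i (partial pressure × 1/√M).
So x_HCl in the escaping gas = (n_HCl/√M_HCl) / Σ(n_i/√M_i)
= (4.73/√36.46) / (4.73/√36.46 + 1.39/√146.06) = 0.7833/(0.7833 + 0.1150) = 0.872.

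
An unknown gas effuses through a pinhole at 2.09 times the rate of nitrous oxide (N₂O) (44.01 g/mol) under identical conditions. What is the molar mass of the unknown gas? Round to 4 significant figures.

10.08 g/mol

By Graham's law, rate_X/rate_N₂O = √(M_N₂O/M_X).
2.09 = √(44.01/M_X)
M_X = 44.01 / 2.09² = 44.01 / 4.368 = 10.08 g/mol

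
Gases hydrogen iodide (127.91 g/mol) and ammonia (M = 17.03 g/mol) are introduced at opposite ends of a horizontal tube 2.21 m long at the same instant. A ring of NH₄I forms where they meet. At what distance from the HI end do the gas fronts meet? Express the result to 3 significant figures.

The fronts meet when d_HI + d_NH₃ = L with d_HI/d_NH₃ = √(M_NH₃/M_HI) (Graham's law). Here √(M_NH₃/M_HI) = √(17.03/127.91) = 0.3649.
With d_HI + d_NH₃ = 2.21 m, d_NH₃ = 2.21/(1 + 0.3649) = 1.619 m.
d_HI = 2.21 − 1.619 = 0.591 m.

0.591 m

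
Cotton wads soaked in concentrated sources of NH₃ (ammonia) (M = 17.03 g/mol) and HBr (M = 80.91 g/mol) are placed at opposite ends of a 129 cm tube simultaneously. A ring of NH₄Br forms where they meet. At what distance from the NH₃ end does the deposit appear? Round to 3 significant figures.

In equal time, each gas travels a distance ∝ its rate ∝ 1/√M, so d_NH₃/d_HBr = √(M_HBr/M_NH₃) = √(80.91/17.03) = 2.180.
With d_NH₃ + d_HBr = 129 cm, d_HBr = 129/(1 + 2.180) = 40.57 cm.
d_NH₃ = 129 − 40.57 = 88.4 cm.

88.4 cm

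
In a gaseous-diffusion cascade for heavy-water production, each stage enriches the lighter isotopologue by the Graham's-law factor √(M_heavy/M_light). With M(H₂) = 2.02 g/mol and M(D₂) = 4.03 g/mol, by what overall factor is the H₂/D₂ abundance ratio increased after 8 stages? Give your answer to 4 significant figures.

After 8 stages the ratio has grown by (√(4.03/2.02))^8 = (4.03/2.02)^(8/2).
= 1.99505^4 = 15.84.

15.84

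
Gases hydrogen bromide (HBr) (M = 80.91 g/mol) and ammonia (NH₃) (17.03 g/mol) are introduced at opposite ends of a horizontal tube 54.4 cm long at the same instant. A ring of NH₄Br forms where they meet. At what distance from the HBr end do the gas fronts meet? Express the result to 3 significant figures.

17.1 cm

The fronts meet when d_HBr + d_NH₃ = L with d_HBr/d_NH₃ = √(M_NH₃/M_HBr) (Graham's law). Here √(M_NH₃/M_HBr) = √(17.03/80.91) = 0.4588.
With d_HBr + d_NH₃ = 54.4 cm, d_NH₃ = 54.4/(1 + 0.4588) = 37.29 cm.
d_HBr = 54.4 − 37.29 = 17.1 cm.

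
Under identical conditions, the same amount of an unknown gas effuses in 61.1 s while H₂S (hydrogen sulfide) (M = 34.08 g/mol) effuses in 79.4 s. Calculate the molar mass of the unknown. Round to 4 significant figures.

From Graham's law, t_X/t_H₂S = √(M_X/M_H₂S).
61.1/79.4 = 0.7695 = √(M_X/34.08)
M_X = 34.08 × 0.7695² = 34.08 × 0.5922 = 20.18 g/mol

20.18 g/mol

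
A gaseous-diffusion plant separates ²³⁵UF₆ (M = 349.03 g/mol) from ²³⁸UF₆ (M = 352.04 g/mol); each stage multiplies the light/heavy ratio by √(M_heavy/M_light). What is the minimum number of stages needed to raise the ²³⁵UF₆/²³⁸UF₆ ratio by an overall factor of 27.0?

Per stage α = (352.04/349.03)^(1/2) = 1.00862^0.5, giving ln α = 0.004293.
Need α^N ≥ 27.0 ⇒ N ≥ ln(27.0) / ln α = 3.296 / 0.004293 = 767.64.
So at least 768 stages are needed.

768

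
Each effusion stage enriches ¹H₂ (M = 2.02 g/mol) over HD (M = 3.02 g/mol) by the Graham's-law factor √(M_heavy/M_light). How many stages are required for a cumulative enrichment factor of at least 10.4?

12

Per stage α = (3.02/2.02)^(1/2) = 1.49505^0.5, giving ln α = 0.2011.
Need α^N ≥ 10.4 ⇒ N ≥ ln(10.4) / ln α = 2.342 / 0.2011 = 11.65.
So at least 12 stages are needed.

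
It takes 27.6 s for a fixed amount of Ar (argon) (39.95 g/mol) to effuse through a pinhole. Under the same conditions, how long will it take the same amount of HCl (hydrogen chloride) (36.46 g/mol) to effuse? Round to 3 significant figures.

26.4 s

From Graham's law, t_HCl/t_Ar = √(M_HCl/M_Ar) = √(36.46/39.95) = √0.9126 = 0.9553.
So the time for HCl is 27.6 × 0.9553 = 26.4 s.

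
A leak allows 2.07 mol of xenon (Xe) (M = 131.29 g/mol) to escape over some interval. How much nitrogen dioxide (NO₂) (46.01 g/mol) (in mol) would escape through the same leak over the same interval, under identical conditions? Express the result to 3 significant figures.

3.50 mol

By Graham's law, rate_NO₂/rate_Xe = √(M_Xe/M_NO₂) = √(131.29/46.01) = √2.854 = 1.689.
So the amount for NO₂ is 2.07 × 1.689 = 3.50 mol.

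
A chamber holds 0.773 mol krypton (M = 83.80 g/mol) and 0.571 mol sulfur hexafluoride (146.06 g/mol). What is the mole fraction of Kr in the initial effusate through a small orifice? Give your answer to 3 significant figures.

The effusion rate of species i is ∝ p_i/√M_i ∝ n_i/√M_i.
Mole fraction of Kr in the effusate = (n_Kr/√M_Kr) / (n_Kr/√M_Kr + n_SF₆/√M_SF₆)
= (0.773/√83.80) / (0.773/√83.80 + 0.571/√146.06) = 0.08444/(0.08444 + 0.04725) = 0.641.

0.641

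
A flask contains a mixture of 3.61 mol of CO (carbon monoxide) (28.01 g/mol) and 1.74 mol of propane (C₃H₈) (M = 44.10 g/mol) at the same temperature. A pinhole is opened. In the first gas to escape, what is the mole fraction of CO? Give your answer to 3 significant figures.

0.722

Rate_i ∝ x_i/√M_i (Graham's law weighted by mole fraction), so the effusate composition follows n_i/√M_i.
So x_CO in the escaping gas = (n_CO/√M_CO) / Σ(n_i/√M_i)
= (3.61/√28.01) / (3.61/√28.01 + 1.74/√44.10) = 0.6821/(0.6821 + 0.2620) = 0.722.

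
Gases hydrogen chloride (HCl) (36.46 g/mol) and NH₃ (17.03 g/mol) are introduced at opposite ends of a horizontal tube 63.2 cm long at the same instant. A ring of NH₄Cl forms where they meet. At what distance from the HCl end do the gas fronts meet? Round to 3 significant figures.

Distances travelled in equal time are proportional to diffusion rates, so d_HCl/d_NH₃ = √(M_NH₃/M_HCl) = √(17.03/36.46) = 0.6834.
With d_HCl + d_NH₃ = 63.2 cm, d_NH₃ = 63.2/(1 + 0.6834) = 37.54 cm.
d_HCl = 63.2 − 37.54 = 25.7 cm.

25.7 cm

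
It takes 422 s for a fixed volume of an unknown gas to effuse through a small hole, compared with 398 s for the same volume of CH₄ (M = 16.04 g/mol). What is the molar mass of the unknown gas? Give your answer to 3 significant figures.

Graham's law gives t_X/t_CH₄ = √(M_X/M_CH₄).
422/398 = 1.060 = √(M_X/16.04)
M_X = 16.04 × 1.060² = 16.04 × 1.124 = 18.0 g/mol

18.0 g/mol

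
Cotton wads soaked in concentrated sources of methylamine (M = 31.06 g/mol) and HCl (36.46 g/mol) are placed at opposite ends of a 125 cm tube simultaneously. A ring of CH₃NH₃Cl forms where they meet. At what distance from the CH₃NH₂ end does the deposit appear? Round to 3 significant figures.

In equal time, each gas travels a distance ∝ its rate ∝ 1/√M, so d_CH₃NH₂/d_HCl = √(M_HCl/M_CH₃NH₂) = √(36.46/31.06) = 1.083.
With d_CH₃NH₂ + d_HCl = 125 cm, d_HCl = 125/(1 + 1.083) = 60.00 cm.
d_CH₃NH₂ = 125 − 60.00 = 65.0 cm.

65.0 cm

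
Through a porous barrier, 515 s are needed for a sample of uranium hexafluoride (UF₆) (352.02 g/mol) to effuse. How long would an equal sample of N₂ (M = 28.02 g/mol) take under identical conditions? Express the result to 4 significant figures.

145.3 s

From Graham's law, t_N₂/t_UF₆ = √(M_N₂/M_UF₆) = √(28.02/352.02) = √0.07960 = 0.2821.
So the time for N₂ is 515 × 0.2821 = 145.3 s.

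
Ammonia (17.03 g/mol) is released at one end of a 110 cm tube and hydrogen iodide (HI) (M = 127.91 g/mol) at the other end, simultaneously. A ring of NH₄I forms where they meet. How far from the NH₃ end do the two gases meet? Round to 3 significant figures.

80.6 cm

In equal time, each gas travels a distance ∝ its rate ∝ 1/√M, so d_NH₃/d_HI = √(M_HI/M_NH₃) = √(127.91/17.03) = 2.741.
With d_NH₃ + d_HI = 110 cm, d_HI = 110/(1 + 2.741) = 29.41 cm.
d_NH₃ = 110 − 29.41 = 80.6 cm.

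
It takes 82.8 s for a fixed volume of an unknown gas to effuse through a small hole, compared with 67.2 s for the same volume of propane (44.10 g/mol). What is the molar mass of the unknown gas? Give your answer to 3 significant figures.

Using Graham's law: t_X/t_C₃H₈ = √(M_X/M_C₃H₈).
82.8/67.2 = 1.232 = √(M_X/44.10)
M_X = 44.10 × 1.232² = 44.10 × 1.518 = 67.0 g/mol

67.0 g/mol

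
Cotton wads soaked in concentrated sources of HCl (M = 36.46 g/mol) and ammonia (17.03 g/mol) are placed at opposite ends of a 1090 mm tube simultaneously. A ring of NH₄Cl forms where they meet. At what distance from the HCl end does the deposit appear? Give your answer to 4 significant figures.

442.5 mm

In equal time, each gas travels a distance ∝ its rate ∝ 1/√M, so d_HCl/d_NH₃ = √(M_NH₃/M_HCl) = √(17.03/36.46) = 0.6834.
With d_HCl + d_NH₃ = 1090 mm, d_NH₃ = 1090/(1 + 0.6834) = 647.5 mm.
d_HCl = 1090 − 647.5 = 442.5 mm.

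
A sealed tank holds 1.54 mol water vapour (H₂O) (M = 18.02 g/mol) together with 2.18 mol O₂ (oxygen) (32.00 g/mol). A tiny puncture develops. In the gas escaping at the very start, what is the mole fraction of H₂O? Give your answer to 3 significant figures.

The effusion rate of species i is ∝ p_i/√M_i ∝ n_i/√M_i.
Mole fraction of H₂O in the effusate = (n_H₂O/√M_H₂O) / (n_H₂O/√M_H₂O + n_O₂/√M_O₂)
= (1.54/√18.02) / (1.54/√18.02 + 2.18/√32.00) = 0.3628/(0.3628 + 0.3854) = 0.485.

0.485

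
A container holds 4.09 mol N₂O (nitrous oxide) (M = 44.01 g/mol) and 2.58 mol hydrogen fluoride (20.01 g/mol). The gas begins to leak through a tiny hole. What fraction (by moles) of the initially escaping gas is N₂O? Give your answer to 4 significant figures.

0.5167

Effusion rate of each component ∝ n_i/√M_i (partial pressure × 1/√M).
So x_N₂O in the escaping gas = (n_N₂O/√M_N₂O) / Σ(n_i/√M_i)
= (4.09/√44.01) / (4.09/√44.01 + 2.58/√20.01) = 0.6165/(0.6165 + 0.5768) = 0.5167.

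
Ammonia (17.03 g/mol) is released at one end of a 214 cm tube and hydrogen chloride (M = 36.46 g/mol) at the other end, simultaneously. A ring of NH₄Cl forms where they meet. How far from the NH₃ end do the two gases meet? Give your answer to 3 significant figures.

127 cm

Graham's law gives d_NH₃/d_HCl = rate_NH₃/rate_HCl = √(M_HCl/M_NH₃) = √(36.46/17.03) = 1.463.
With d_NH₃ + d_HCl = 214 cm, d_HCl = 214/(1 + 1.463) = 86.88 cm.
d_NH₃ = 214 − 86.88 = 127 cm.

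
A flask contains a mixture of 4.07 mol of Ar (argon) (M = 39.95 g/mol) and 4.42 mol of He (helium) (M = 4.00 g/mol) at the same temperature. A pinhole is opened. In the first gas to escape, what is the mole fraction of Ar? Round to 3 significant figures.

0.226

Effusion rate of each component ∝ n_i/√M_i (partial pressure × 1/√M).
So x_Ar in the escaping gas = (n_Ar/√M_Ar) / Σ(n_i/√M_i)
= (4.07/√39.95) / (4.07/√39.95 + 4.42/√4.00) = 0.6439/(0.6439 + 2.210) = 0.226.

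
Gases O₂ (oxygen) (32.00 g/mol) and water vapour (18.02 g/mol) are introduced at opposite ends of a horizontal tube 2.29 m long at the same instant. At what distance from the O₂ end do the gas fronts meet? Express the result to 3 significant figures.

Distances travelled in equal time are proportional to diffusion rates, so d_O₂/d_H₂O = √(M_H₂O/M_O₂) = √(18.02/32.00) = 0.7504.
With d_O₂ + d_H₂O = 2.29 m, d_H₂O = 2.29/(1 + 0.7504) = 1.308 m.
d_O₂ = 2.29 − 1.308 = 0.982 m.

0.982 m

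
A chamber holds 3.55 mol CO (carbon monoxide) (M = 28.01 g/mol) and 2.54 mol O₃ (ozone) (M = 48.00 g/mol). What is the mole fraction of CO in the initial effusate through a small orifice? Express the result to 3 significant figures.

0.647

The effusion rate of species i is ∝ p_i/√M_i ∝ n_i/√M_i.
So x_CO in the escaping gas = (n_CO/√M_CO) / Σ(n_i/√M_i)
= (3.55/√28.01) / (3.55/√28.01 + 2.54/√48.00) = 0.6708/(0.6708 + 0.3666) = 0.647.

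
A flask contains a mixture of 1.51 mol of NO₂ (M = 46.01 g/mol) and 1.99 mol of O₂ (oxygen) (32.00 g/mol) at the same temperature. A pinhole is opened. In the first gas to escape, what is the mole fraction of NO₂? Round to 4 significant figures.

0.3876

The effusion rate of species i is ∝ p_i/√M_i ∝ n_i/√M_i.
Mole fraction of NO₂ in the effusate = (n_NO₂/√M_NO₂) / (n_NO₂/√M_NO₂ + n_O₂/√M_O₂)
= (1.51/√46.01) / (1.51/√46.01 + 1.99/√32.00) = 0.2226/(0.2226 + 0.3518) = 0.3876.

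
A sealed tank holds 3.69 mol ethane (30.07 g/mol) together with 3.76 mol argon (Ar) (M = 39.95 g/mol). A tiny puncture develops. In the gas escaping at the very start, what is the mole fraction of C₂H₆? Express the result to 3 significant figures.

Effusion rate of each component ∝ n_i/√M_i (partial pressure × 1/√M).
So x_C₂H₆ in the escaping gas = (n_C₂H₆/√M_C₂H₆) / Σ(n_i/√M_i)
= (3.69/√30.07) / (3.69/√30.07 + 3.76/√39.95) = 0.6729/(0.6729 + 0.5949) = 0.531.

0.531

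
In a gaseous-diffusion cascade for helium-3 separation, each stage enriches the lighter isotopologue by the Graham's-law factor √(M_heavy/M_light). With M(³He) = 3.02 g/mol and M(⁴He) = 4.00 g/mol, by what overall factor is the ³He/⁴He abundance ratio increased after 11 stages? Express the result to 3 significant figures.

After 11 stages the ratio has grown by (√(4.00/3.02))^11 = (4.00/3.02)^(11/2).
= 1.32450^(11/2) = 4.69.

4.69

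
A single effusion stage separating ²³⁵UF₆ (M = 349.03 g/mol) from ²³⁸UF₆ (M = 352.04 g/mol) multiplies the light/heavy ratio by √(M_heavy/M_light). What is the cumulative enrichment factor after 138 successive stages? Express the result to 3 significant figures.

Overall factor = α^138 with α = √(352.04/349.03), i.e. (352.04/349.03)^(138/2).
= 1.00862^69 = 1.81.

1.81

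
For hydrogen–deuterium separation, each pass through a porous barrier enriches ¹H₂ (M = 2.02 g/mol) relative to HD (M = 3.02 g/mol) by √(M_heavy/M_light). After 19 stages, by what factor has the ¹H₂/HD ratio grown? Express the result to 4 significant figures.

Each stage multiplies the ratio by α = √(3.02/2.02), so after 19 stages the overall factor is α^19 = (3.02/2.02)^(19/2).
= 1.49505^(19/2) = 45.63.

45.63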